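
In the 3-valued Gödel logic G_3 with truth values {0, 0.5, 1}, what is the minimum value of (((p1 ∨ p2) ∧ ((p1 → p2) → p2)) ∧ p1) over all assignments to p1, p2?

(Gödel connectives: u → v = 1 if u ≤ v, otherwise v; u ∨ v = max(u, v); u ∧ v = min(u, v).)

0.00

The minimum is attained at p1 = 0, p2 = 0:
  (p1 ∨ p2) = max(0, 0) = 0
  (p1 → p2): 0 ≤ 0, so result = 1
  ((p1 → p2) → p2): 1 > 0, so result = 0
  ((p1 ∨ p2) ∧ ((p1 → p2) → p2)) = min(0, 0) = 0
  (((p1 ∨ p2) ∧ ((p1 → p2) → p2)) ∧ p1) = min(0, 0) = 0
Checking all 9 assignments confirms none give a value below 0.00.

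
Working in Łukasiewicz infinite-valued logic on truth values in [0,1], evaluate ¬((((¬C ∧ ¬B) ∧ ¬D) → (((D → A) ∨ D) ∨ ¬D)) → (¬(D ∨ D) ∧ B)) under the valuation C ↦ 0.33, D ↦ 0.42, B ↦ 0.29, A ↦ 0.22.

¬C: Łukasiewicz ¬ gives 1 − 0.33 = 0.67
¬B: Łukasiewicz ¬ gives 1 − 0.29 = 0.71
(¬C ∧ ¬B) = min(0.67, 0.71) = 0.67
¬D: Łukasiewicz ¬ gives 1 − 0.42 = 0.58
((¬C ∧ ¬B) ∧ ¬D) = min(0.67, 0.58) = 0.58
(D → A): min(1, 1 − 0.42 + 0.22) = 0.8
((D → A) ∨ D) = max(0.8, 0.42) = 0.8
¬D: Łukasiewicz ¬ gives 1 − 0.42 = 0.58
(((D → A) ∨ D) ∨ ¬D) = max(0.8, 0.58) = 0.8
(((¬C ∧ ¬B) ∧ ¬D) → (((D → A) ∨ D) ∨ ¬D)): min(1, 1 − 0.58 + 0.8) = 1
(D ∨ D) = max(0.42, 0.42) = 0.42
¬(D ∨ D): Łukasiewicz ¬ gives 1 − 0.42 = 0.58
(¬(D ∨ D) ∧ B) = min(0.58, 0.29) = 0.29
((((¬C ∧ ¬B) ∧ ¬D) → (((D → A) ∨ D) ∨ ¬D)) → (¬(D ∨ D) ∧ B)): min(1, 1 − 1 + 0.29) = 0.29
¬((((¬C ∧ ¬B) ∧ ¬D) → (((D → A) ∨ D) ∨ ¬D)) → (¬(D ∨ D) ∧ B)): Łukasiewicz ¬ gives 1 − 0.29 = 0.71

0.71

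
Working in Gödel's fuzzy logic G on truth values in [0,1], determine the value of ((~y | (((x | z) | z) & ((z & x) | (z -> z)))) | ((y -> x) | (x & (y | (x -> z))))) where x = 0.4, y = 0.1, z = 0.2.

~y: Gödel ¬ of 0.1 = 0 (operand ≠ 0)
(x | z) = max(0.4, 0.2) = 0.4
((x | z) | z) = max(0.4, 0.2) = 0.4
(z & x) = min(0.2, 0.4) = 0.2
(z -> z): 0.2 ≤ 0.2, so result = 1
((z & x) | (z -> z)) = max(0.2, 1) = 1
(((x | z) | z) & ((z & x) | (z -> z))) = min(0.4, 1) = 0.4
(~y | (((x | z) | z) & ((z & x) | (z -> z)))) = max(0, 0.4) = 0.4
(y -> x): 0.1 ≤ 0.4, so result = 1
(x -> z): 0.4 > 0.2, so result = 0.2
(y | (x -> z)) = max(0.1, 0.2) = 0.2
(x & (y | (x -> z))) = min(0.4, 0.2) = 0.2
((y -> x) | (x & (y | (x -> z)))) = max(1, 0.2) = 1
((~y | (((x | z) | z) & ((z & x) | (z -> z)))) | ((y -> x) | (x & (y | (x -> z))))) = max(0.4, 1) = 1

1.00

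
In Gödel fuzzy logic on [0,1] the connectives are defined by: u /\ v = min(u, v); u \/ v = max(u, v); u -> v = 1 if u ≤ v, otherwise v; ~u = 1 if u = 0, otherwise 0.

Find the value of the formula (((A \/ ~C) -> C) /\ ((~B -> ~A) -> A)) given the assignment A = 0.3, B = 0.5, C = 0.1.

0.10

~C: Gödel ¬ of 0.1 = 0 (operand ≠ 0)
(A \/ ~C) = max(0.3, 0) = 0.3
((A \/ ~C) -> C): 0.3 > 0.1, so result = 0.1
~B: Gödel ¬ of 0.5 = 0 (operand ≠ 0)
~A: Gödel ¬ of 0.3 = 0 (operand ≠ 0)
(~B -> ~A): 0 ≤ 0, so result = 1
((~B -> ~A) -> A): 1 > 0.3, so result = 0.3
(((A \/ ~C) -> C) /\ ((~B -> ~A) -> A)) = min(0.1, 0.3) = 0.1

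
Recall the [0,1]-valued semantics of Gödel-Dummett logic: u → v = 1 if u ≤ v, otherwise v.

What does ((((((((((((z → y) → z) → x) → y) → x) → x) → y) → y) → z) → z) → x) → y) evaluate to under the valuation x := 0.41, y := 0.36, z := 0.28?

(z → y): 0.28 ≤ 0.36, so result = 1
((z → y) → z): 1 > 0.28, so result = 0.28
(((z → y) → z) → x): 0.28 ≤ 0.41, so result = 1
((((z → y) → z) → x) → y): 1 > 0.36, so result = 0.36
(((((z → y) → z) → x) → y) → x): 0.36 ≤ 0.41, so result = 1
((((((z → y) → z) → x) → y) → x) → x): 1 > 0.41, so result = 0.41
(((((((z → y) → z) → x) → y) → x) → x) → y): 0.41 > 0.36, so result = 0.36
((((((((z → y) → z) → x) → y) → x) → x) → y) → y): 0.36 ≤ 0.36, so result = 1
(((((((((z → y) → z) → x) → y) → x) → x) → y) → y) → z): 1 > 0.28, so result = 0.28
((((((((((z → y) → z) → x) → y) → x) → x) → y) → y) → z) → z): 0.28 ≤ 0.28, so result = 1
(((((((((((z → y) → z) → x) → y) → x) → x) → y) → y) → z) → z) → x): 1 > 0.41, so result = 0.41
((((((((((((z → y) → z) → x) → y) → x) → x) → y) → y) → z) → z) → x) → y): 0.41 > 0.36, so result = 0.36

0.36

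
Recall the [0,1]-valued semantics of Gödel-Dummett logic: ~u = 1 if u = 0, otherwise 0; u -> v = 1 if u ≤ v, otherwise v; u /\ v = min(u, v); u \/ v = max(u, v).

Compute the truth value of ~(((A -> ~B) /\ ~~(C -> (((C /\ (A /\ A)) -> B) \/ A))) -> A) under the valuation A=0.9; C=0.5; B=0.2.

~B: Gödel ¬ of 0.2 = 0 (operand ≠ 0)
(A -> ~B): 0.9 > 0, so result = 0
(A /\ A) = min(0.9, 0.9) = 0.9
(C /\ (A /\ A)) = min(0.5, 0.9) = 0.5
((C /\ (A /\ A)) -> B): 0.5 > 0.2, so result = 0.2
(((C /\ (A /\ A)) -> B) \/ A) = max(0.2, 0.9) = 0.9
(C -> (((C /\ (A /\ A)) -> B) \/ A)): 0.5 ≤ 0.9, so result = 1
~(C -> (((C /\ (A /\ A)) -> B) \/ A)): Gödel ¬ of 1 = 0 (operand ≠ 0)
~~(C -> (((C /\ (A /\ A)) -> B) \/ A)): Gödel ¬ of 0 = 1 (operand is 0)
((A -> ~B) /\ ~~(C -> (((C /\ (A /\ A)) -> B) \/ A))) = min(0, 1) = 0
(((A -> ~B) /\ ~~(C -> (((C /\ (A /\ A)) -> B) \/ A))) -> A): 0 ≤ 0.9, so result = 1
~(((A -> ~B) /\ ~~(C -> (((C /\ (A /\ A)) -> B) \/ A))) -> A): Gödel ¬ of 1 = 0 (operand ≠ 0)

0.00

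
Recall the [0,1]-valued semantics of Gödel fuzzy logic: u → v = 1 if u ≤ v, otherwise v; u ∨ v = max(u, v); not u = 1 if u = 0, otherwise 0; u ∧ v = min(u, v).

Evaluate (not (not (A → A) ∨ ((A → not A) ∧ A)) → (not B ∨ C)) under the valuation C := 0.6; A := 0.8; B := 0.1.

(A → A): 0.8 ≤ 0.8, so result = 1
not (A → A): Gödel ¬ of 1 = 0 (operand ≠ 0)
not A: Gödel ¬ of 0.8 = 0 (operand ≠ 0)
(A → not A): 0.8 > 0, so result = 0
((A → not A) ∧ A) = min(0, 0.8) = 0
(not (A → A) ∨ ((A → not A) ∧ A)) = max(0, 0) = 0
not (not (A → A) ∨ ((A → not A) ∧ A)): Gödel ¬ of 0 = 1 (operand is 0)
not B: Gödel ¬ of 0.1 = 0 (operand ≠ 0)
(not B ∨ C) = max(0, 0.6) = 0.6
(not (not (A → A) ∨ ((A → not A) ∧ A)) → (not B ∨ C)): 1 > 0.6, so result = 0.6

0.60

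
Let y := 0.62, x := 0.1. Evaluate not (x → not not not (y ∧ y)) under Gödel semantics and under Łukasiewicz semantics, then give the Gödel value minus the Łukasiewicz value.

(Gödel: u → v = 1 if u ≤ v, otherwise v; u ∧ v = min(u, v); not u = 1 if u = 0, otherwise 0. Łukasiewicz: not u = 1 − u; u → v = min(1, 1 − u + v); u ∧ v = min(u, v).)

Gödel evaluation:
  (y ∧ y) = min(0.62, 0.62) = 0.62
  not (y ∧ y): Gödel ¬ of 0.62 = 0 (operand ≠ 0)
  not not (y ∧ y): Gödel ¬ of 0 = 1 (operand is 0)
  not not not (y ∧ y): Gödel ¬ of 1 = 0 (operand ≠ 0)
  (x → not not not (y ∧ y)): 0.1 > 0, so result = 0
  not (x → not not not (y ∧ y)): Gödel ¬ of 0 = 1 (operand is 0)
  Gödel value = 1
Łukasiewicz evaluation:
  (y ∧ y) = min(0.62, 0.62) = 0.62
  not (y ∧ y): Łukasiewicz ¬ gives 1 − 0.62 = 0.38
  not not (y ∧ y): Łukasiewicz ¬ gives 1 − 0.38 = 0.62
  not not not (y ∧ y): Łukasiewicz ¬ gives 1 − 0.62 = 0.38
  (x → not not not (y ∧ y)): min(1, 1 − 0.1 + 0.38) = 1
  not (x → not not not (y ∧ y)): Łukasiewicz ¬ gives 1 − 1 = 0
  Łukasiewicz value = 0
Difference: 1 − 0 = 1.00

1.00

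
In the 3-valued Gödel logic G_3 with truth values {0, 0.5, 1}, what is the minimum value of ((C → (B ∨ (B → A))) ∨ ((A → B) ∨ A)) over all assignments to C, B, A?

1.00

Every assignment gives 1. For instance at C = 0, B = 0, A = 0:
  (B → A): 0 ≤ 0, so result = 1
  (B ∨ (B → A)) = max(0, 1) = 1
  (C → (B ∨ (B → A))): 0 ≤ 1, so result = 1
  (A → B): 0 ≤ 0, so result = 1
  ((A → B) ∨ A) = max(1, 0) = 1
  ((C → (B ∨ (B → A))) ∨ ((A → B) ∨ A)) = max(1, 1) = 1
All 27 assignments give value 1 — the formula is a G_3-tautology.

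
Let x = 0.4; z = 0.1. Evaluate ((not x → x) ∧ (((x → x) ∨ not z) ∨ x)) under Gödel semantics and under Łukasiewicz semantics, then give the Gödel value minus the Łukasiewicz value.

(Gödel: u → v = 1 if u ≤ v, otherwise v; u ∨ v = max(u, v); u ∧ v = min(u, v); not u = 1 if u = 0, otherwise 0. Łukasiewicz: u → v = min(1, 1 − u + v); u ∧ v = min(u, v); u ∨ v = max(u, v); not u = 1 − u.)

0.20

Gödel evaluation:
  not x: Gödel ¬ of 0.4 = 0 (operand ≠ 0)
  (not x → x): 0 ≤ 0.4, so result = 1
  (x → x): 0.4 ≤ 0.4, so result = 1
  not z: Gödel ¬ of 0.1 = 0 (operand ≠ 0)
  ((x → x) ∨ not z) = max(1, 0) = 1
  (((x → x) ∨ not z) ∨ x) = max(1, 0.4) = 1
  ((not x → x) ∧ (((x → x) ∨ not z) ∨ x)) = min(1, 1) = 1
  Gödel value = 1
Łukasiewicz evaluation:
  not x: Łukasiewicz ¬ gives 1 − 0.4 = 0.6
  (not x → x): min(1, 1 − 0.6 + 0.4) = 0.8
  (x → x): min(1, 1 − 0.4 + 0.4) = 1
  not z: Łukasiewicz ¬ gives 1 − 0.1 = 0.9
  ((x → x) ∨ not z) = max(1, 0.9) = 1
  (((x → x) ∨ not z) ∨ x) = max(1, 0.4) = 1
  ((not x → x) ∧ (((x → x) ∨ not z) ∨ x)) = min(0.8, 1) = 0.8
  Łukasiewicz value = 0.8
Difference: 1 − 0.8 = 0.20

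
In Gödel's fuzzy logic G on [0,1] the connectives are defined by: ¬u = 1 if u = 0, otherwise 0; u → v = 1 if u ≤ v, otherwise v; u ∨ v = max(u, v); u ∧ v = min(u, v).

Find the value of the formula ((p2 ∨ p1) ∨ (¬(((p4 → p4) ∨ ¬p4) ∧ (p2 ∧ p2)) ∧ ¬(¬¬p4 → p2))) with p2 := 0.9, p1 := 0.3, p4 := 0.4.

(p2 ∨ p1) = max(0.9, 0.3) = 0.9
(p4 → p4): 0.4 ≤ 0.4, so result = 1
¬p4: Gödel ¬ of 0.4 = 0 (operand ≠ 0)
((p4 → p4) ∨ ¬p4) = max(1, 0) = 1
(p2 ∧ p2) = min(0.9, 0.9) = 0.9
(((p4 → p4) ∨ ¬p4) ∧ (p2 ∧ p2)) = min(1, 0.9) = 0.9
¬(((p4 → p4) ∨ ¬p4) ∧ (p2 ∧ p2)): Gödel ¬ of 0.9 = 0 (operand ≠ 0)
¬p4: Gödel ¬ of 0.4 = 0 (operand ≠ 0)
¬¬p4: Gödel ¬ of 0 = 1 (operand is 0)
(¬¬p4 → p2): 1 > 0.9, so result = 0.9
¬(¬¬p4 → p2): Gödel ¬ of 0.9 = 0 (operand ≠ 0)
(¬(((p4 → p4) ∨ ¬p4) ∧ (p2 ∧ p2)) ∧ ¬(¬¬p4 → p2)) = min(0, 0) = 0
((p2 ∨ p1) ∨ (¬(((p4 → p4) ∨ ¬p4) ∧ (p2 ∧ p2)) ∧ ¬(¬¬p4 → p2))) = max(0.9, 0) = 0.9

0.90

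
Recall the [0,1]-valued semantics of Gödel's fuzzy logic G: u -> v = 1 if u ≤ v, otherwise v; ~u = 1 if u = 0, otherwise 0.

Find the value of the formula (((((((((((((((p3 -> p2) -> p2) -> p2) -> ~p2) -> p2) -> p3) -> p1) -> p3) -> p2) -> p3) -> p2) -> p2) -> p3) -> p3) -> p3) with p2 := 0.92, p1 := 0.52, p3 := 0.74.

0.74

(p3 -> p2): 0.74 ≤ 0.92, so result = 1
((p3 -> p2) -> p2): 1 > 0.92, so result = 0.92
(((p3 -> p2) -> p2) -> p2): 0.92 ≤ 0.92, so result = 1
~p2: Gödel ¬ of 0.92 = 0 (operand ≠ 0)
((((p3 -> p2) -> p2) -> p2) -> ~p2): 1 > 0, so result = 0
(((((p3 -> p2) -> p2) -> p2) -> ~p2) -> p2): 0 ≤ 0.92, so result = 1
((((((p3 -> p2) -> p2) -> p2) -> ~p2) -> p2) -> p3): 1 > 0.74, so result = 0.74
(((((((p3 -> p2) -> p2) -> p2) -> ~p2) -> p2) -> p3) -> p1): 0.74 > 0.52, so result = 0.52
((((((((p3 -> p2) -> p2) -> p2) -> ~p2) -> p2) -> p3) -> p1) -> p3): 0.52 ≤ 0.74, so result = 1
(((((((((p3 -> p2) -> p2) -> p2) -> ~p2) -> p2) -> p3) -> p1) -> p3) -> p2): 1 > 0.92, so result = 0.92
((((((((((p3 -> p2) -> p2) -> p2) -> ~p2) -> p2) -> p3) -> p1) -> p3) -> p2) -> p3): 0.92 > 0.74, so result = 0.74
(((((((((((p3 -> p2) -> p2) -> p2) -> ~p2) -> p2) -> p3) -> p1) -> p3) -> p2) -> p3) -> p2): 0.74 ≤ 0.92, so result = 1
((((((((((((p3 -> p2) -> p2) -> p2) -> ~p2) -> p2) -> p3) -> p1) -> p3) -> p2) -> p3) -> p2) -> p2): 1 > 0.92, so result = 0.92
(((((((((((((p3 -> p2) -> p2) -> p2) -> ~p2) -> p2) -> p3) -> p1) -> p3) -> p2) -> p3) -> p2) -> p2) -> p3): 0.92 > 0.74, so result = 0.74
((((((((((((((p3 -> p2) -> p2) -> p2) -> ~p2) -> p2) -> p3) -> p1) -> p3) -> p2) -> p3) -> p2) -> p2) -> p3) -> p3): 0.74 ≤ 0.74, so result = 1
(((((((((((((((p3 -> p2) -> p2) -> p2) -> ~p2) -> p2) -> p3) -> p1) -> p3) -> p2) -> p3) -> p2) -> p2) -> p3) -> p3) -> p3): 1 > 0.74, so result = 0.74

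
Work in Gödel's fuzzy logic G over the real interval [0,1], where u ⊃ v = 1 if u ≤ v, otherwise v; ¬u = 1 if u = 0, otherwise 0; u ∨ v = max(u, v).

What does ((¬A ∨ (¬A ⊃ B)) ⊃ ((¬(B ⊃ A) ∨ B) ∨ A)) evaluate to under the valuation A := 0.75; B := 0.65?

¬A: Gödel ¬ of 0.75 = 0 (operand ≠ 0)
¬A: Gödel ¬ of 0.75 = 0 (operand ≠ 0)
(¬A ⊃ B): 0 ≤ 0.65, so result = 1
(¬A ∨ (¬A ⊃ B)) = max(0, 1) = 1
(B ⊃ A): 0.65 ≤ 0.75, so result = 1
¬(B ⊃ A): Gödel ¬ of 1 = 0 (operand ≠ 0)
(¬(B ⊃ A) ∨ B) = max(0, 0.65) = 0.65
((¬(B ⊃ A) ∨ B) ∨ A) = max(0.65, 0.75) = 0.75
((¬A ∨ (¬A ⊃ B)) ⊃ ((¬(B ⊃ A) ∨ B) ∨ A)): 1 > 0.75, so result = 0.75

0.75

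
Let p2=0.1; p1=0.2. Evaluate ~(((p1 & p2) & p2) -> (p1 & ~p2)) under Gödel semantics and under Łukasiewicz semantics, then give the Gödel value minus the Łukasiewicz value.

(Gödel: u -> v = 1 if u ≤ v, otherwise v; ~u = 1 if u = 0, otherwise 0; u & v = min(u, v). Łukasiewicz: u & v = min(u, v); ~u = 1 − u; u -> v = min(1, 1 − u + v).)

1.00

Gödel evaluation:
  (p1 & p2) = min(0.2, 0.1) = 0.1
  ((p1 & p2) & p2) = min(0.1, 0.1) = 0.1
  ~p2: Gödel ¬ of 0.1 = 0 (operand ≠ 0)
  (p1 & ~p2) = min(0.2, 0) = 0
  (((p1 & p2) & p2) -> (p1 & ~p2)): 0.1 > 0, so result = 0
  ~(((p1 & p2) & p2) -> (p1 & ~p2)): Gödel ¬ of 0 = 1 (operand is 0)
  Gödel value = 1
Łukasiewicz evaluation:
  (p1 & p2) = min(0.2, 0.1) = 0.1
  ((p1 & p2) & p2) = min(0.1, 0.1) = 0.1
  ~p2: Łukasiewicz ¬ gives 1 − 0.1 = 0.9
  (p1 & ~p2) = min(0.2, 0.9) = 0.2
  (((p1 & p2) & p2) -> (p1 & ~p2)): min(1, 1 − 0.1 + 0.2) = 1
  ~(((p1 & p2) & p2) -> (p1 & ~p2)): Łukasiewicz ¬ gives 1 − 1 = 0
  Łukasiewicz value = 0
Difference: 1 − 0 = 1.00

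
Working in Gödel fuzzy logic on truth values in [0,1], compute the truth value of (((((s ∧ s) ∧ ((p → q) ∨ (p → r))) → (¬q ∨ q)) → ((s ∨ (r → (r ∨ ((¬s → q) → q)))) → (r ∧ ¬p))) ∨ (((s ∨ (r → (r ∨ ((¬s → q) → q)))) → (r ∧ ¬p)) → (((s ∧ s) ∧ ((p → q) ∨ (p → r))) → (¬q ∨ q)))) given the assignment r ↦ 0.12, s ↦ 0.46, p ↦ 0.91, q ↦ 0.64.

(s ∧ s) = min(0.46, 0.46) = 0.46
(p → q): 0.91 > 0.64, so result = 0.64
(p → r): 0.91 > 0.12, so result = 0.12
((p → q) ∨ (p → r)) = max(0.64, 0.12) = 0.64
((s ∧ s) ∧ ((p → q) ∨ (p → r))) = min(0.46, 0.64) = 0.46
¬q: Gödel ¬ of 0.64 = 0 (operand ≠ 0)
(¬q ∨ q) = max(0, 0.64) = 0.64
(((s ∧ s) ∧ ((p → q) ∨ (p → r))) → (¬q ∨ q)): 0.46 ≤ 0.64, so result = 1
¬s: Gödel ¬ of 0.46 = 0 (operand ≠ 0)
(¬s → q): 0 ≤ 0.64, so result = 1
((¬s → q) → q): 1 > 0.64, so result = 0.64
(r ∨ ((¬s → q) → q)) = max(0.12, 0.64) = 0.64
(r → (r ∨ ((¬s → q) → q))): 0.12 ≤ 0.64, so result = 1
(s ∨ (r → (r ∨ ((¬s → q) → q)))) = max(0.46, 1) = 1
¬p: Gödel ¬ of 0.91 = 0 (operand ≠ 0)
(r ∧ ¬p) = min(0.12, 0) = 0
((s ∨ (r → (r ∨ ((¬s → q) → q)))) → (r ∧ ¬p)): 1 > 0, so result = 0
((((s ∧ s) ∧ ((p → q) ∨ (p → r))) → (¬q ∨ q)) → ((s ∨ (r → (r ∨ ((¬s → q) → q)))) → (r ∧ ¬p))): 1 > 0, so result = 0
¬s: Gödel ¬ of 0.46 = 0 (operand ≠ 0)
(¬s → q): 0 ≤ 0.64, so result = 1
((¬s → q) → q): 1 > 0.64, so result = 0.64
(r ∨ ((¬s → q) → q)) = max(0.12, 0.64) = 0.64
(r → (r ∨ ((¬s → q) → q))): 0.12 ≤ 0.64, so result = 1
(s ∨ (r → (r ∨ ((¬s → q) → q)))) = max(0.46, 1) = 1
¬p: Gödel ¬ of 0.91 = 0 (operand ≠ 0)
(r ∧ ¬p) = min(0.12, 0) = 0
((s ∨ (r → (r ∨ ((¬s → q) → q)))) → (r ∧ ¬p)): 1 > 0, so result = 0
(s ∧ s) = min(0.46, 0.46) = 0.46
(p → q): 0.91 > 0.64, so result = 0.64
(p → r): 0.91 > 0.12, so result = 0.12
((p → q) ∨ (p → r)) = max(0.64, 0.12) = 0.64
((s ∧ s) ∧ ((p → q) ∨ (p → r))) = min(0.46, 0.64) = 0.46
¬q: Gödel ¬ of 0.64 = 0 (operand ≠ 0)
(¬q ∨ q) = max(0, 0.64) = 0.64
(((s ∧ s) ∧ ((p → q) ∨ (p → r))) → (¬q ∨ q)): 0.46 ≤ 0.64, so result = 1
(((s ∨ (r → (r ∨ ((¬s → q) → q)))) → (r ∧ ¬p)) → (((s ∧ s) ∧ ((p → q) ∨ (p → r))) → (¬q ∨ q))): 0 ≤ 1, so result = 1
(((((s ∧ s) ∧ ((p → q) ∨ (p → r))) → (¬q ∨ q)) → ((s ∨ (r → (r ∨ ((¬s → q) → q)))) → (r ∧ ¬p))) ∨ (((s ∨ (r → (r ∨ ((¬s → q) → q)))) → (r ∧ ¬p)) → (((s ∧ s) ∧ ((p → q) ∨ (p → r))) → (¬q ∨ q)))) = max(0, 1) = 1

1.00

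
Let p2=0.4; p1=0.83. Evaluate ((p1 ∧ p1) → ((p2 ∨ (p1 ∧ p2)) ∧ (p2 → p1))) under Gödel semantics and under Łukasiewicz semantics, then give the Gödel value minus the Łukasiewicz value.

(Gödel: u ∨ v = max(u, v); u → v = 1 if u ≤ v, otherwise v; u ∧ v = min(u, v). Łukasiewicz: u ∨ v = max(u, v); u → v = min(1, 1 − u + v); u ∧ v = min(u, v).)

Gödel evaluation:
  (p1 ∧ p1) = min(0.83, 0.83) = 0.83
  (p1 ∧ p2) = min(0.83, 0.4) = 0.4
  (p2 ∨ (p1 ∧ p2)) = max(0.4, 0.4) = 0.4
  (p2 → p1): 0.4 ≤ 0.83, so result = 1
  ((p2 ∨ (p1 ∧ p2)) ∧ (p2 → p1)) = min(0.4, 1) = 0.4
  ((p1 ∧ p1) → ((p2 ∨ (p1 ∧ p2)) ∧ (p2 → p1))): 0.83 > 0.4, so result = 0.4
  Gödel value = 0.4
Łukasiewicz evaluation:
  (p1 ∧ p1) = min(0.83, 0.83) = 0.83
  (p1 ∧ p2) = min(0.83, 0.4) = 0.4
  (p2 ∨ (p1 ∧ p2)) = max(0.4, 0.4) = 0.4
  (p2 → p1): min(1, 1 − 0.4 + 0.83) = 1
  ((p2 ∨ (p1 ∧ p2)) ∧ (p2 → p1)) = min(0.4, 1) = 0.4
  ((p1 ∧ p1) → ((p2 ∨ (p1 ∧ p2)) ∧ (p2 → p1))): min(1, 1 − 0.83 + 0.4) = 0.57
  Łukasiewicz value = 0.57
Difference: 0.4 − 0.57 = -0.17

-0.17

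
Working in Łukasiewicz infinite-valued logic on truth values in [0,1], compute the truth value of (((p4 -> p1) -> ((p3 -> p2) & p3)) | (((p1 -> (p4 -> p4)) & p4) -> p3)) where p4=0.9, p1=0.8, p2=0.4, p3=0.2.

(p4 -> p1): min(1, 1 − 0.9 + 0.8) = 0.9
(p3 -> p2): min(1, 1 − 0.2 + 0.4) = 1
((p3 -> p2) & p3) = min(1, 0.2) = 0.2
((p4 -> p1) -> ((p3 -> p2) & p3)): min(1, 1 − 0.9 + 0.2) = 0.3
(p4 -> p4): min(1, 1 − 0.9 + 0.9) = 1
(p1 -> (p4 -> p4)): min(1, 1 − 0.8 + 1) = 1
((p1 -> (p4 -> p4)) & p4) = min(1, 0.9) = 0.9
(((p1 -> (p4 -> p4)) & p4) -> p3): min(1, 1 − 0.9 + 0.2) = 0.3
(((p4 -> p1) -> ((p3 -> p2) & p3)) | (((p1 -> (p4 -> p4)) & p4) -> p3)) = max(0.3, 0.3) = 0.3

0.30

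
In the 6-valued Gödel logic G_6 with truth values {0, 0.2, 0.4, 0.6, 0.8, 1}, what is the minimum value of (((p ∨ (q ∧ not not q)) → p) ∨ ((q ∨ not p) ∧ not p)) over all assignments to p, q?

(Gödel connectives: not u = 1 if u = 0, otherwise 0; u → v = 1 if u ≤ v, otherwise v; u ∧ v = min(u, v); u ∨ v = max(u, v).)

0.20

The minimum is attained at p = 0.2, q = 0.4:
  not q: Gödel ¬ of 0.4 = 0 (operand ≠ 0)
  not not q: Gödel ¬ of 0 = 1 (operand is 0)
  (q ∧ not not q) = min(0.4, 1) = 0.4
  (p ∨ (q ∧ not not q)) = max(0.2, 0.4) = 0.4
  ((p ∨ (q ∧ not not q)) → p): 0.4 > 0.2, so result = 0.2
  not p: Gödel ¬ of 0.2 = 0 (operand ≠ 0)
  (q ∨ not p) = max(0.4, 0) = 0.4
  not p: Gödel ¬ of 0.2 = 0 (operand ≠ 0)
  ((q ∨ not p) ∧ not p) = min(0.4, 0) = 0
  (((p ∨ (q ∧ not not q)) → p) ∨ ((q ∨ not p) ∧ not p)) = max(0.2, 0) = 0.2
Checking all 36 assignments confirms none give a value below 0.20.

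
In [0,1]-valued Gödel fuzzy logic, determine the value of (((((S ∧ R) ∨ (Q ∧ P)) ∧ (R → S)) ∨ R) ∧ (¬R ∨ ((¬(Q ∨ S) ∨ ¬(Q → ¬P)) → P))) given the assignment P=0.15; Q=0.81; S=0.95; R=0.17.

(S ∧ R) = min(0.95, 0.17) = 0.17
(Q ∧ P) = min(0.81, 0.15) = 0.15
((S ∧ R) ∨ (Q ∧ P)) = max(0.17, 0.15) = 0.17
(R → S): 0.17 ≤ 0.95, so result = 1
(((S ∧ R) ∨ (Q ∧ P)) ∧ (R → S)) = min(0.17, 1) = 0.17
((((S ∧ R) ∨ (Q ∧ P)) ∧ (R → S)) ∨ R) = max(0.17, 0.17) = 0.17
¬R: Gödel ¬ of 0.17 = 0 (operand ≠ 0)
(Q ∨ S) = max(0.81, 0.95) = 0.95
¬(Q ∨ S): Gödel ¬ of 0.95 = 0 (operand ≠ 0)
¬P: Gödel ¬ of 0.15 = 0 (operand ≠ 0)
(Q → ¬P): 0.81 > 0, so result = 0
¬(Q → ¬P): Gödel ¬ of 0 = 1 (operand is 0)
(¬(Q ∨ S) ∨ ¬(Q → ¬P)) = max(0, 1) = 1
((¬(Q ∨ S) ∨ ¬(Q → ¬P)) → P): 1 > 0.15, so result = 0.15
(¬R ∨ ((¬(Q ∨ S) ∨ ¬(Q → ¬P)) → P)) = max(0, 0.15) = 0.15
(((((S ∧ R) ∨ (Q ∧ P)) ∧ (R → S)) ∨ R) ∧ (¬R ∨ ((¬(Q ∨ S) ∨ ¬(Q → ¬P)) → P))) = min(0.17, 0.15) = 0.15

0.15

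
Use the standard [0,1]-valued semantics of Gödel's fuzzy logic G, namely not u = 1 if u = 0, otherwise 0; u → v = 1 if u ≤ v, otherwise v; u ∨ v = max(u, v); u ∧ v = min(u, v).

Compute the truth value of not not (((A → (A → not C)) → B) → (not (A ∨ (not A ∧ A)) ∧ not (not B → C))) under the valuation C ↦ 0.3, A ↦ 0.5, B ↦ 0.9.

not C: Gödel ¬ of 0.3 = 0 (operand ≠ 0)
(A → not C): 0.5 > 0, so result = 0
(A → (A → not C)): 0.5 > 0, so result = 0
((A → (A → not C)) → B): 0 ≤ 0.9, so result = 1
not A: Gödel ¬ of 0.5 = 0 (operand ≠ 0)
(not A ∧ A) = min(0, 0.5) = 0
(A ∨ (not A ∧ A)) = max(0.5, 0) = 0.5
not (A ∨ (not A ∧ A)): Gödel ¬ of 0.5 = 0 (operand ≠ 0)
not B: Gödel ¬ of 0.9 = 0 (operand ≠ 0)
(not B → C): 0 ≤ 0.3, so result = 1
not (not B → C): Gödel ¬ of 1 = 0 (operand ≠ 0)
(not (A ∨ (not A ∧ A)) ∧ not (not B → C)) = min(0, 0) = 0
(((A → (A → not C)) → B) → (not (A ∨ (not A ∧ A)) ∧ not (not B → C))): 1 > 0, so result = 0
not (((A → (A → not C)) → B) → (not (A ∨ (not A ∧ A)) ∧ not (not B → C))): Gödel ¬ of 0 = 1 (operand is 0)
not not (((A → (A → not C)) → B) → (not (A ∨ (not A ∧ A)) ∧ not (not B → C))): Gödel ¬ of 1 = 0 (operand ≠ 0)

0.00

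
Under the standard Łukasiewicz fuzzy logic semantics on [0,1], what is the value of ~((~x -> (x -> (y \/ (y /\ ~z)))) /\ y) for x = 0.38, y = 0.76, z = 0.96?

0.24

~x: Łukasiewicz ¬ gives 1 − 0.38 = 0.62
~z: Łukasiewicz ¬ gives 1 − 0.96 = 0.04
(y /\ ~z) = min(0.76, 0.04) = 0.04
(y \/ (y /\ ~z)) = max(0.76, 0.04) = 0.76
(x -> (y \/ (y /\ ~z))): min(1, 1 − 0.38 + 0.76) = 1
(~x -> (x -> (y \/ (y /\ ~z)))): min(1, 1 − 0.62 + 1) = 1
((~x -> (x -> (y \/ (y /\ ~z)))) /\ y) = min(1, 0.76) = 0.76
~((~x -> (x -> (y \/ (y /\ ~z)))) /\ y): Łukasiewicz ¬ gives 1 − 0.76 = 0.24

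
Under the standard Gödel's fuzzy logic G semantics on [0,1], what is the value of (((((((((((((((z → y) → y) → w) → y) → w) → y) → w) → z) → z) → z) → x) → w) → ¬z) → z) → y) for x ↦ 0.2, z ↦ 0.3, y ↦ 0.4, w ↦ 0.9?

0.40

(z → y): 0.3 ≤ 0.4, so result = 1
((z → y) → y): 1 > 0.4, so result = 0.4
(((z → y) → y) → w): 0.4 ≤ 0.9, so result = 1
((((z → y) → y) → w) → y): 1 > 0.4, so result = 0.4
(((((z → y) → y) → w) → y) → w): 0.4 ≤ 0.9, so result = 1
((((((z → y) → y) → w) → y) → w) → y): 1 > 0.4, so result = 0.4
(((((((z → y) → y) → w) → y) → w) → y) → w): 0.4 ≤ 0.9, so result = 1
((((((((z → y) → y) → w) → y) → w) → y) → w) → z): 1 > 0.3, so result = 0.3
(((((((((z → y) → y) → w) → y) → w) → y) → w) → z) → z): 0.3 ≤ 0.3, so result = 1
((((((((((z → y) → y) → w) → y) → w) → y) → w) → z) → z) → z): 1 > 0.3, so result = 0.3
(((((((((((z → y) → y) → w) → y) → w) → y) → w) → z) → z) → z) → x): 0.3 > 0.2, so result = 0.2
((((((((((((z → y) → y) → w) → y) → w) → y) → w) → z) → z) → z) → x) → w): 0.2 ≤ 0.9, so result = 1
¬z: Gödel ¬ of 0.3 = 0 (operand ≠ 0)
(((((((((((((z → y) → y) → w) → y) → w) → y) → w) → z) → z) → z) → x) → w) → ¬z): 1 > 0, so result = 0
((((((((((((((z → y) → y) → w) → y) → w) → y) → w) → z) → z) → z) → x) → w) → ¬z) → z): 0 ≤ 0.3, so result = 1
(((((((((((((((z → y) → y) → w) → y) → w) → y) → w) → z) → z) → z) → x) → w) → ¬z) → z) → y): 1 > 0.4, so result = 0.4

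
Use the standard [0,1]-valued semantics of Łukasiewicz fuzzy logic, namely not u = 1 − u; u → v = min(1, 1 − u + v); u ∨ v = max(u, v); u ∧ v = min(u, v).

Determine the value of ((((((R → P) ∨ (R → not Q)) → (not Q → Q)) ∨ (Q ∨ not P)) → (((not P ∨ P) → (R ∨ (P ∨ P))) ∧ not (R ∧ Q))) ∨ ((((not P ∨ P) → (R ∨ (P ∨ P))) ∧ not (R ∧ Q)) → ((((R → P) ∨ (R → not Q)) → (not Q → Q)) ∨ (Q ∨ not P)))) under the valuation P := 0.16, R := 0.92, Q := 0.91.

1.00

(R → P): min(1, 1 − 0.92 + 0.16) = 0.24
not Q: Łukasiewicz ¬ gives 1 − 0.91 = 0.09
(R → not Q): min(1, 1 − 0.92 + 0.09) = 0.17
((R → P) ∨ (R → not Q)) = max(0.24, 0.17) = 0.24
not Q: Łukasiewicz ¬ gives 1 − 0.91 = 0.09
(not Q → Q): min(1, 1 − 0.09 + 0.91) = 1
(((R → P) ∨ (R → not Q)) → (not Q → Q)): min(1, 1 − 0.24 + 1) = 1
not P: Łukasiewicz ¬ gives 1 − 0.16 = 0.84
(Q ∨ not P) = max(0.91, 0.84) = 0.91
((((R → P) ∨ (R → not Q)) → (not Q → Q)) ∨ (Q ∨ not P)) = max(1, 0.91) = 1
not P: Łukasiewicz ¬ gives 1 − 0.16 = 0.84
(not P ∨ P) = max(0.84, 0.16) = 0.84
(P ∨ P) = max(0.16, 0.16) = 0.16
(R ∨ (P ∨ P)) = max(0.92, 0.16) = 0.92
((not P ∨ P) → (R ∨ (P ∨ P))): min(1, 1 − 0.84 + 0.92) = 1
(R ∧ Q) = min(0.92, 0.91) = 0.91
not (R ∧ Q): Łukasiewicz ¬ gives 1 − 0.91 = 0.09
(((not P ∨ P) → (R ∨ (P ∨ P))) ∧ not (R ∧ Q)) = min(1, 0.09) = 0.09
(((((R → P) ∨ (R → not Q)) → (not Q → Q)) ∨ (Q ∨ not P)) → (((not P ∨ P) → (R ∨ (P ∨ P))) ∧ not (R ∧ Q))): min(1, 1 − 1 + 0.09) = 0.09
not P: Łukasiewicz ¬ gives 1 − 0.16 = 0.84
(not P ∨ P) = max(0.84, 0.16) = 0.84
(P ∨ P) = max(0.16, 0.16) = 0.16
(R ∨ (P ∨ P)) = max(0.92, 0.16) = 0.92
((not P ∨ P) → (R ∨ (P ∨ P))): min(1, 1 − 0.84 + 0.92) = 1
(R ∧ Q) = min(0.92, 0.91) = 0.91
not (R ∧ Q): Łukasiewicz ¬ gives 1 − 0.91 = 0.09
(((not P ∨ P) → (R ∨ (P ∨ P))) ∧ not (R ∧ Q)) = min(1, 0.09) = 0.09
(R → P): min(1, 1 − 0.92 + 0.16) = 0.24
not Q: Łukasiewicz ¬ gives 1 − 0.91 = 0.09
(R → not Q): min(1, 1 − 0.92 + 0.09) = 0.17
((R → P) ∨ (R → not Q)) = max(0.24, 0.17) = 0.24
not Q: Łukasiewicz ¬ gives 1 − 0.91 = 0.09
(not Q → Q): min(1, 1 − 0.09 + 0.91) = 1
(((R → P) ∨ (R → not Q)) → (not Q → Q)): min(1, 1 − 0.24 + 1) = 1
not P: Łukasiewicz ¬ gives 1 − 0.16 = 0.84
(Q ∨ not P) = max(0.91, 0.84) = 0.91
((((R → P) ∨ (R → not Q)) → (not Q → Q)) ∨ (Q ∨ not P)) = max(1, 0.91) = 1
((((not P ∨ P) → (R ∨ (P ∨ P))) ∧ not (R ∧ Q)) → ((((R → P) ∨ (R → not Q)) → (not Q → Q)) ∨ (Q ∨ not P))): min(1, 1 − 0.09 + 1) = 1
((((((R → P) ∨ (R → not Q)) → (not Q → Q)) ∨ (Q ∨ not P)) → (((not P ∨ P) → (R ∨ (P ∨ P))) ∧ not (R ∧ Q))) ∨ ((((not P ∨ P) → (R ∨ (P ∨ P))) ∧ not (R ∧ Q)) → ((((R → P) ∨ (R → not Q)) → (not Q → Q)) ∨ (Q ∨ not P)))) = max(0.09, 1) = 1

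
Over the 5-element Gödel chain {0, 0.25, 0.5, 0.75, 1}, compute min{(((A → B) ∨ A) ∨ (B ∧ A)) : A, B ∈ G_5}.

The minimum is attained at A = 0.25, B = 0:
  (A → B): 0.25 > 0, so result = 0
  ((A → B) ∨ A) = max(0, 0.25) = 0.25
  (B ∧ A) = min(0, 0.25) = 0
  (((A → B) ∨ A) ∨ (B ∧ A)) = max(0.25, 0) = 0.25
Checking all 25 assignments confirms none give a value below 0.25.

0.25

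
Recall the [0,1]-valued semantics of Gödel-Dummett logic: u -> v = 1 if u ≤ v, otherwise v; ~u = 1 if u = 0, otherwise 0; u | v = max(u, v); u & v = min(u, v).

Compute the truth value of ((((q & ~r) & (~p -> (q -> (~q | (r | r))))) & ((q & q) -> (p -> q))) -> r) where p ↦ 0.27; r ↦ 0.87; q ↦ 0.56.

~r: Gödel ¬ of 0.87 = 0 (operand ≠ 0)
(q & ~r) = min(0.56, 0) = 0
~p: Gödel ¬ of 0.27 = 0 (operand ≠ 0)
~q: Gödel ¬ of 0.56 = 0 (operand ≠ 0)
(r | r) = max(0.87, 0.87) = 0.87
(~q | (r | r)) = max(0, 0.87) = 0.87
(q -> (~q | (r | r))): 0.56 ≤ 0.87, so result = 1
(~p -> (q -> (~q | (r | r)))): 0 ≤ 1, so result = 1
((q & ~r) & (~p -> (q -> (~q | (r | r))))) = min(0, 1) = 0
(q & q) = min(0.56, 0.56) = 0.56
(p -> q): 0.27 ≤ 0.56, so result = 1
((q & q) -> (p -> q)): 0.56 ≤ 1, so result = 1
(((q & ~r) & (~p -> (q -> (~q | (r | r))))) & ((q & q) -> (p -> q))) = min(0, 1) = 0
((((q & ~r) & (~p -> (q -> (~q | (r | r))))) & ((q & q) -> (p -> q))) -> r): 0 ≤ 0.87, so result = 1

1.00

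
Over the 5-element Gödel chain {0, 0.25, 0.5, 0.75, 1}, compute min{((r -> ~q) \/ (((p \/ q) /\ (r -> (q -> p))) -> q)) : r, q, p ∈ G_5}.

0.25

The minimum is attained at r = 0.25, q = 0.25, p = 0.5:
  ~q: Gödel ¬ of 0.25 = 0 (operand ≠ 0)
  (r -> ~q): 0.25 > 0, so result = 0
  (p \/ q) = max(0.5, 0.25) = 0.5
  (q -> p): 0.25 ≤ 0.5, so result = 1
  (r -> (q -> p)): 0.25 ≤ 1, so result = 1
  ((p \/ q) /\ (r -> (q -> p))) = min(0.5, 1) = 0.5
  (((p \/ q) /\ (r -> (q -> p))) -> q): 0.5 > 0.25, so result = 0.25
  ((r -> ~q) \/ (((p \/ q) /\ (r -> (q -> p))) -> q)) = max(0, 0.25) = 0.25
Checking all 125 assignments confirms none give a value below 0.25.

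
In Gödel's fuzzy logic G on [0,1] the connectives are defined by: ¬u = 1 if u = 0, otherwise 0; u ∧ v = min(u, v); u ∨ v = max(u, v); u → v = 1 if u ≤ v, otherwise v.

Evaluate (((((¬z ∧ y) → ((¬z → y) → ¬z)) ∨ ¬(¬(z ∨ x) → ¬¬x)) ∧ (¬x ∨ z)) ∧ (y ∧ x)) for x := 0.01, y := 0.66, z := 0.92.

¬z: Gödel ¬ of 0.92 = 0 (operand ≠ 0)
(¬z ∧ y) = min(0, 0.66) = 0
¬z: Gödel ¬ of 0.92 = 0 (operand ≠ 0)
(¬z → y): 0 ≤ 0.66, so result = 1
¬z: Gödel ¬ of 0.92 = 0 (operand ≠ 0)
((¬z → y) → ¬z): 1 > 0, so result = 0
((¬z ∧ y) → ((¬z → y) → ¬z)): 0 ≤ 0, so result = 1
(z ∨ x) = max(0.92, 0.01) = 0.92
¬(z ∨ x): Gödel ¬ of 0.92 = 0 (operand ≠ 0)
¬x: Gödel ¬ of 0.01 = 0 (operand ≠ 0)
¬¬x: Gödel ¬ of 0 = 1 (operand is 0)
(¬(z ∨ x) → ¬¬x): 0 ≤ 1, so result = 1
¬(¬(z ∨ x) → ¬¬x): Gödel ¬ of 1 = 0 (operand ≠ 0)
(((¬z ∧ y) → ((¬z → y) → ¬z)) ∨ ¬(¬(z ∨ x) → ¬¬x)) = max(1, 0) = 1
¬x: Gödel ¬ of 0.01 = 0 (operand ≠ 0)
(¬x ∨ z) = max(0, 0.92) = 0.92
((((¬z ∧ y) → ((¬z → y) → ¬z)) ∨ ¬(¬(z ∨ x) → ¬¬x)) ∧ (¬x ∨ z)) = min(1, 0.92) = 0.92
(y ∧ x) = min(0.66, 0.01) = 0.01
(((((¬z ∧ y) → ((¬z → y) → ¬z)) ∨ ¬(¬(z ∨ x) → ¬¬x)) ∧ (¬x ∨ z)) ∧ (y ∧ x)) = min(0.92, 0.01) = 0.01

0.01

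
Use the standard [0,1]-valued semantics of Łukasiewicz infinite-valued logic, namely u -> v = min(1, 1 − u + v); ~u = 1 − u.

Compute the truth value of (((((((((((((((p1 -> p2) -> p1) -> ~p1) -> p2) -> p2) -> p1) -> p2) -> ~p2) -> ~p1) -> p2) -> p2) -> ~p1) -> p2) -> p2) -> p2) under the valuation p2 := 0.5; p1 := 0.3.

0.80

(p1 -> p2): min(1, 1 − 0.3 + 0.5) = 1
((p1 -> p2) -> p1): min(1, 1 − 1 + 0.3) = 0.3
~p1: Łukasiewicz ¬ gives 1 − 0.3 = 0.7
(((p1 -> p2) -> p1) -> ~p1): min(1, 1 − 0.3 + 0.7) = 1
((((p1 -> p2) -> p1) -> ~p1) -> p2): min(1, 1 − 1 + 0.5) = 0.5
(((((p1 -> p2) -> p1) -> ~p1) -> p2) -> p2): min(1, 1 − 0.5 + 0.5) = 1
((((((p1 -> p2) -> p1) -> ~p1) -> p2) -> p2) -> p1): min(1, 1 − 1 + 0.3) = 0.3
(((((((p1 -> p2) -> p1) -> ~p1) -> p2) -> p2) -> p1) -> p2): min(1, 1 − 0.3 + 0.5) = 1
~p2: Łukasiewicz ¬ gives 1 − 0.5 = 0.5
((((((((p1 -> p2) -> p1) -> ~p1) -> p2) -> p2) -> p1) -> p2) -> ~p2): min(1, 1 − 1 + 0.5) = 0.5
~p1: Łukasiewicz ¬ gives 1 − 0.3 = 0.7
(((((((((p1 -> p2) -> p1) -> ~p1) -> p2) -> p2) -> p1) -> p2) -> ~p2) -> ~p1): min(1, 1 − 0.5 + 0.7) = 1
((((((((((p1 -> p2) -> p1) -> ~p1) -> p2) -> p2) -> p1) -> p2) -> ~p2) -> ~p1) -> p2): min(1, 1 − 1 + 0.5) = 0.5
(((((((((((p1 -> p2) -> p1) -> ~p1) -> p2) -> p2) -> p1) -> p2) -> ~p2) -> ~p1) -> p2) -> p2): min(1, 1 − 0.5 + 0.5) = 1
~p1: Łukasiewicz ¬ gives 1 − 0.3 = 0.7
((((((((((((p1 -> p2) -> p1) -> ~p1) -> p2) -> p2) -> p1) -> p2) -> ~p2) -> ~p1) -> p2) -> p2) -> ~p1): min(1, 1 − 1 + 0.7) = 0.7
(((((((((((((p1 -> p2) -> p1) -> ~p1) -> p2) -> p2) -> p1) -> p2) -> ~p2) -> ~p1) -> p2) -> p2) -> ~p1) -> p2): min(1, 1 − 0.7 + 0.5) = 0.8
((((((((((((((p1 -> p2) -> p1) -> ~p1) -> p2) -> p2) -> p1) -> p2) -> ~p2) -> ~p1) -> p2) -> p2) -> ~p1) -> p2) -> p2): min(1, 1 − 0.8 + 0.5) = 0.7
(((((((((((((((p1 -> p2) -> p1) -> ~p1) -> p2) -> p2) -> p1) -> p2) -> ~p2) -> ~p1) -> p2) -> p2) -> ~p1) -> p2) -> p2) -> p2): min(1, 1 − 0.7 + 0.5) = 0.8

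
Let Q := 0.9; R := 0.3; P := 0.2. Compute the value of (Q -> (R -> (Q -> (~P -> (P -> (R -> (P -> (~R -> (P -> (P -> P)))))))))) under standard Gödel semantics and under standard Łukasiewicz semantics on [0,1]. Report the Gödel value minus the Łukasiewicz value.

Gödel evaluation:
  ~P: Gödel ¬ of 0.2 = 0 (operand ≠ 0)
  ~R: Gödel ¬ of 0.3 = 0 (operand ≠ 0)
  (P -> P): 0.2 ≤ 0.2, so result = 1
  (P -> (P -> P)): 0.2 ≤ 1, so result = 1
  (~R -> (P -> (P -> P))): 0 ≤ 1, so result = 1
  (P -> (~R -> (P -> (P -> P)))): 0.2 ≤ 1, so result = 1
  (R -> (P -> (~R -> (P -> (P -> P))))): 0.3 ≤ 1, so result = 1
  (P -> (R -> (P -> (~R -> (P -> (P -> P)))))): 0.2 ≤ 1, so result = 1
  (~P -> (P -> (R -> (P -> (~R -> (P -> (P -> P))))))): 0 ≤ 1, so result = 1
  (Q -> (~P -> (P -> (R -> (P -> (~R -> (P -> (P -> P)))))))): 0.9 ≤ 1, so result = 1
  (R -> (Q -> (~P -> (P -> (R -> (P -> (~R -> (P -> (P -> P))))))))): 0.3 ≤ 1, so result = 1
  (Q -> (R -> (Q -> (~P -> (P -> (R -> (P -> (~R -> (P -> (P -> P)))))))))): 0.9 ≤ 1, so result = 1
  Gödel value = 1
Łukasiewicz evaluation:
  ~P: Łukasiewicz ¬ gives 1 − 0.2 = 0.8
  ~R: Łukasiewicz ¬ gives 1 − 0.3 = 0.7
  (P -> P): min(1, 1 − 0.2 + 0.2) = 1
  (P -> (P -> P)): min(1, 1 − 0.2 + 1) = 1
  (~R -> (P -> (P -> P))): min(1, 1 − 0.7 + 1) = 1
  (P -> (~R -> (P -> (P -> P)))): min(1, 1 − 0.2 + 1) = 1
  (R -> (P -> (~R -> (P -> (P -> P))))): min(1, 1 − 0.3 + 1) = 1
  (P -> (R -> (P -> (~R -> (P -> (P -> P)))))): min(1, 1 − 0.2 + 1) = 1
  (~P -> (P -> (R -> (P -> (~R -> (P -> (P -> P))))))): min(1, 1 − 0.8 + 1) = 1
  (Q -> (~P -> (P -> (R -> (P -> (~R -> (P -> (P -> P)))))))): min(1, 1 − 0.9 + 1) = 1
  (R -> (Q -> (~P -> (P -> (R -> (P -> (~R -> (P -> (P -> P))))))))): min(1, 1 − 0.3 + 1) = 1
  (Q -> (R -> (Q -> (~P -> (P -> (R -> (P -> (~R -> (P -> (P -> P)))))))))): min(1, 1 − 0.9 + 1) = 1
  Łukasiewicz value = 1
Difference: 1 − 1 = 0.00

0.00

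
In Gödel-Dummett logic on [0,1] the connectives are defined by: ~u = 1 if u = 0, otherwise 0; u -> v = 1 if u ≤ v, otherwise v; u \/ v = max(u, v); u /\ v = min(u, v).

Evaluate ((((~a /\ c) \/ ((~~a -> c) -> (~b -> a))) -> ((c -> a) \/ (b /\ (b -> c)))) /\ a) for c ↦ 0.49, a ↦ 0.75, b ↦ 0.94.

0.75

~a: Gödel ¬ of 0.75 = 0 (operand ≠ 0)
(~a /\ c) = min(0, 0.49) = 0
~a: Gödel ¬ of 0.75 = 0 (operand ≠ 0)
~~a: Gödel ¬ of 0 = 1 (operand is 0)
(~~a -> c): 1 > 0.49, so result = 0.49
~b: Gödel ¬ of 0.94 = 0 (operand ≠ 0)
(~b -> a): 0 ≤ 0.75, so result = 1
((~~a -> c) -> (~b -> a)): 0.49 ≤ 1, so result = 1
((~a /\ c) \/ ((~~a -> c) -> (~b -> a))) = max(0, 1) = 1
(c -> a): 0.49 ≤ 0.75, so result = 1
(b -> c): 0.94 > 0.49, so result = 0.49
(b /\ (b -> c)) = min(0.94, 0.49) = 0.49
((c -> a) \/ (b /\ (b -> c))) = max(1, 0.49) = 1
(((~a /\ c) \/ ((~~a -> c) -> (~b -> a))) -> ((c -> a) \/ (b /\ (b -> c)))): 1 ≤ 1, so result = 1
((((~a /\ c) \/ ((~~a -> c) -> (~b -> a))) -> ((c -> a) \/ (b /\ (b -> c)))) /\ a) = min(1, 0.75) = 0.75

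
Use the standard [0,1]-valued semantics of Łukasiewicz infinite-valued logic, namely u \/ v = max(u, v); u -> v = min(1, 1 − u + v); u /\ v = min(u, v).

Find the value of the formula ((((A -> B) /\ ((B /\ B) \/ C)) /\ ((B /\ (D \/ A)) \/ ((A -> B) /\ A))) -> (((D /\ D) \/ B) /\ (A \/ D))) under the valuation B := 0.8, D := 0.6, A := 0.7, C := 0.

(A -> B): min(1, 1 − 0.7 + 0.8) = 1
(B /\ B) = min(0.8, 0.8) = 0.8
((B /\ B) \/ C) = max(0.8, 0) = 0.8
((A -> B) /\ ((B /\ B) \/ C)) = min(1, 0.8) = 0.8
(D \/ A) = max(0.6, 0.7) = 0.7
(B /\ (D \/ A)) = min(0.8, 0.7) = 0.7
(A -> B): min(1, 1 − 0.7 + 0.8) = 1
((A -> B) /\ A) = min(1, 0.7) = 0.7
((B /\ (D \/ A)) \/ ((A -> B) /\ A)) = max(0.7, 0.7) = 0.7
(((A -> B) /\ ((B /\ B) \/ C)) /\ ((B /\ (D \/ A)) \/ ((A -> B) /\ A))) = min(0.8, 0.7) = 0.7
(D /\ D) = min(0.6, 0.6) = 0.6
((D /\ D) \/ B) = max(0.6, 0.8) = 0.8
(A \/ D) = max(0.7, 0.6) = 0.7
(((D /\ D) \/ B) /\ (A \/ D)) = min(0.8, 0.7) = 0.7
((((A -> B) /\ ((B /\ B) \/ C)) /\ ((B /\ (D \/ A)) \/ ((A -> B) /\ A))) -> (((D /\ D) \/ B) /\ (A \/ D))): min(1, 1 − 0.7 + 0.7) = 1

1.00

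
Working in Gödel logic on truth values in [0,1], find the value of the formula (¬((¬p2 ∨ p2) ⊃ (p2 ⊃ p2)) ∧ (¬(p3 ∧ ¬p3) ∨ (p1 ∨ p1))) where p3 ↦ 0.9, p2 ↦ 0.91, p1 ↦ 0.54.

0.00

¬p2: Gödel ¬ of 0.91 = 0 (operand ≠ 0)
(¬p2 ∨ p2) = max(0, 0.91) = 0.91
(p2 ⊃ p2): 0.91 ≤ 0.91, so result = 1
((¬p2 ∨ p2) ⊃ (p2 ⊃ p2)): 0.91 ≤ 1, so result = 1
¬((¬p2 ∨ p2) ⊃ (p2 ⊃ p2)): Gödel ¬ of 1 = 0 (operand ≠ 0)
¬p3: Gödel ¬ of 0.9 = 0 (operand ≠ 0)
(p3 ∧ ¬p3) = min(0.9, 0) = 0
¬(p3 ∧ ¬p3): Gödel ¬ of 0 = 1 (operand is 0)
(p1 ∨ p1) = max(0.54, 0.54) = 0.54
(¬(p3 ∧ ¬p3) ∨ (p1 ∨ p1)) = max(1, 0.54) = 1
(¬((¬p2 ∨ p2) ⊃ (p2 ⊃ p2)) ∧ (¬(p3 ∧ ¬p3) ∨ (p1 ∨ p1))) = min(0, 1) = 0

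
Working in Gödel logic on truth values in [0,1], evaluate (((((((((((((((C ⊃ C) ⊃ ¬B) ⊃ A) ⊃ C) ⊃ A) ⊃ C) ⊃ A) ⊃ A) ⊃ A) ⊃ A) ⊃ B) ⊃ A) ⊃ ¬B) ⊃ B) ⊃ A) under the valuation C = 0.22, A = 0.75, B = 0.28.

0.75

(C ⊃ C): 0.22 ≤ 0.22, so result = 1
¬B: Gödel ¬ of 0.28 = 0 (operand ≠ 0)
((C ⊃ C) ⊃ ¬B): 1 > 0, so result = 0
(((C ⊃ C) ⊃ ¬B) ⊃ A): 0 ≤ 0.75, so result = 1
((((C ⊃ C) ⊃ ¬B) ⊃ A) ⊃ C): 1 > 0.22, so result = 0.22
(((((C ⊃ C) ⊃ ¬B) ⊃ A) ⊃ C) ⊃ A): 0.22 ≤ 0.75, so result = 1
((((((C ⊃ C) ⊃ ¬B) ⊃ A) ⊃ C) ⊃ A) ⊃ C): 1 > 0.22, so result = 0.22
(((((((C ⊃ C) ⊃ ¬B) ⊃ A) ⊃ C) ⊃ A) ⊃ C) ⊃ A): 0.22 ≤ 0.75, so result = 1
((((((((C ⊃ C) ⊃ ¬B) ⊃ A) ⊃ C) ⊃ A) ⊃ C) ⊃ A) ⊃ A): 1 > 0.75, so result = 0.75
(((((((((C ⊃ C) ⊃ ¬B) ⊃ A) ⊃ C) ⊃ A) ⊃ C) ⊃ A) ⊃ A) ⊃ A): 0.75 ≤ 0.75, so result = 1
((((((((((C ⊃ C) ⊃ ¬B) ⊃ A) ⊃ C) ⊃ A) ⊃ C) ⊃ A) ⊃ A) ⊃ A) ⊃ A): 1 > 0.75, so result = 0.75
(((((((((((C ⊃ C) ⊃ ¬B) ⊃ A) ⊃ C) ⊃ A) ⊃ C) ⊃ A) ⊃ A) ⊃ A) ⊃ A) ⊃ B): 0.75 > 0.28, so result = 0.28
((((((((((((C ⊃ C) ⊃ ¬B) ⊃ A) ⊃ C) ⊃ A) ⊃ C) ⊃ A) ⊃ A) ⊃ A) ⊃ A) ⊃ B) ⊃ A): 0.28 ≤ 0.75, so result = 1
¬B: Gödel ¬ of 0.28 = 0 (operand ≠ 0)
(((((((((((((C ⊃ C) ⊃ ¬B) ⊃ A) ⊃ C) ⊃ A) ⊃ C) ⊃ A) ⊃ A) ⊃ A) ⊃ A) ⊃ B) ⊃ A) ⊃ ¬B): 1 > 0, so result = 0
((((((((((((((C ⊃ C) ⊃ ¬B) ⊃ A) ⊃ C) ⊃ A) ⊃ C) ⊃ A) ⊃ A) ⊃ A) ⊃ A) ⊃ B) ⊃ A) ⊃ ¬B) ⊃ B): 0 ≤ 0.28, so result = 1
(((((((((((((((C ⊃ C) ⊃ ¬B) ⊃ A) ⊃ C) ⊃ A) ⊃ C) ⊃ A) ⊃ A) ⊃ A) ⊃ A) ⊃ B) ⊃ A) ⊃ ¬B) ⊃ B) ⊃ A): 1 > 0.75, so result = 0.75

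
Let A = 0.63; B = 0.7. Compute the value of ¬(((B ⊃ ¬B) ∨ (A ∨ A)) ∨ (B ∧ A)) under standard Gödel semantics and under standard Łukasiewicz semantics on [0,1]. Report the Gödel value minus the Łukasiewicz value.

Gödel evaluation:
  ¬B: Gödel ¬ of 0.7 = 0 (operand ≠ 0)
  (B ⊃ ¬B): 0.7 > 0, so result = 0
  (A ∨ A) = max(0.63, 0.63) = 0.63
  ((B ⊃ ¬B) ∨ (A ∨ A)) = max(0, 0.63) = 0.63
  (B ∧ A) = min(0.7, 0.63) = 0.63
  (((B ⊃ ¬B) ∨ (A ∨ A)) ∨ (B ∧ A)) = max(0.63, 0.63) = 0.63
  ¬(((B ⊃ ¬B) ∨ (A ∨ A)) ∨ (B ∧ A)): Gödel ¬ of 0.63 = 0 (operand ≠ 0)
  Gödel value = 0
Łukasiewicz evaluation:
  ¬B: Łukasiewicz ¬ gives 1 − 0.7 = 0.3
  (B ⊃ ¬B): min(1, 1 − 0.7 + 0.3) = 0.6
  (A ∨ A) = max(0.63, 0.63) = 0.63
  ((B ⊃ ¬B) ∨ (A ∨ A)) = max(0.6, 0.63) = 0.63
  (B ∧ A) = min(0.7, 0.63) = 0.63
  (((B ⊃ ¬B) ∨ (A ∨ A)) ∨ (B ∧ A)) = max(0.63, 0.63) = 0.63
  ¬(((B ⊃ ¬B) ∨ (A ∨ A)) ∨ (B ∧ A)): Łukasiewicz ¬ gives 1 − 0.63 = 0.37
  Łukasiewicz value = 0.37
Difference: 0 − 0.37 = -0.37

-0.37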